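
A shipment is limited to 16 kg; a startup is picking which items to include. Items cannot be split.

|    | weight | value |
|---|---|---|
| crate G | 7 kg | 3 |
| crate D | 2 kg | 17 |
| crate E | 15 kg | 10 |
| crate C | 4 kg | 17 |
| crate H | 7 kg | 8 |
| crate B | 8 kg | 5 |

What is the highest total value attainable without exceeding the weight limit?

42

Take crate D, crate C, and crate H: weight 2 + 4 + 7 = 13 ≤ 16, value 17 + 17 + 8 = 42.
No other feasible combination does better.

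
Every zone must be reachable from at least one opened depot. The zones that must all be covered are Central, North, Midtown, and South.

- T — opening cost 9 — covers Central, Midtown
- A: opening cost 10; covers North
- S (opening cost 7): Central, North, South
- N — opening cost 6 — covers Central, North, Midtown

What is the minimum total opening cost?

Choose S and N: together they cover Central, North, Midtown, South — every zone.
Total opening cost: 7 + 6 = 13.

13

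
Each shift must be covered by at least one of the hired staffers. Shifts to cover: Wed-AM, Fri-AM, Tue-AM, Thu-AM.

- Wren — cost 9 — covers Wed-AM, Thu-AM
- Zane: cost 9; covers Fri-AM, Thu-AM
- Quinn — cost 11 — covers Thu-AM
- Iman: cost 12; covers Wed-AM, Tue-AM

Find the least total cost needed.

Choose Zane and Iman: together they cover Wed-AM, Fri-AM, Tue-AM, Thu-AM — every shift.
Total cost: 9 + 12 = 21.

21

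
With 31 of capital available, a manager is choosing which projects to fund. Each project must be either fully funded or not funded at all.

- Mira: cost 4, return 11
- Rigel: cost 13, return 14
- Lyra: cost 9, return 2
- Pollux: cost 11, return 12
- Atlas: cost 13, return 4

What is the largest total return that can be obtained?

This is a 0-1 knapsack instance.
Take Mira, Rigel, and Pollux: cost 4 + 13 + 11 = 28 ≤ 31, return 11 + 14 + 12 = 37.
No other feasible combination does better.

37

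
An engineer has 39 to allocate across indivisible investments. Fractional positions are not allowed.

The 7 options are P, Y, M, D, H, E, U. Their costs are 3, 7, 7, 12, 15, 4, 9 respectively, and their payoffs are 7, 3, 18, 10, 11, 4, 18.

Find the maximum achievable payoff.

Allowing fractional choices, the relaxed optimum would be about 59.9, but investments are indivisible.
P + M + D + E + U: cost 3 + 7 + 12 + 4 + 9 = 35 ≤ 39, payoff 7 + 18 + 10 + 4 + 18 = 57.
P + M + H + E + U: cost 3 + 7 + 15 + 4 + 9 = 38 ≤ 39, payoff 7 + 18 + 11 + 4 + 18 = 58.
Best is P, M, H, E, and U with total payoff 58.

58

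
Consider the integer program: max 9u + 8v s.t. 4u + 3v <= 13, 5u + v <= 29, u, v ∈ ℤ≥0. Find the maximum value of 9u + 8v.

The continuous relaxation peaks at (0, 4.33) with value 34.67; rounding to a feasible lattice point costs some objective.
(u,v)=(1,3): 4·1+3·3=13≤13, 5·1+1·3=8≤29, objective 33.
(u,v)=(0,4): 4·0+3·4=12≤13, 5·0+1·4=4≤29, objective 32.
(u,v)=(1,2): 4·1+3·2=10≤13, 5·1+1·2=7≤29, objective 25.
(u,v)=(0,3): 4·0+3·3=9≤13, 5·0+1·3=3≤29, objective 24.
No feasible integer point exceeds 33.

33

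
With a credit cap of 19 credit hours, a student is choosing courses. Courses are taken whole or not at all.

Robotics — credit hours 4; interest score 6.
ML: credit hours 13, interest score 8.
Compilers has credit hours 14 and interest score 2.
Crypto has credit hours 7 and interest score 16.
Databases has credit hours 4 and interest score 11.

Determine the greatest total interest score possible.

This is a 0-1 knapsack instance.
Allowing fractional choices, the relaxed optimum would be about 35.5, but courses are indivisible.
Crypto + Databases: credit hours 7 + 4 = 11 ≤ 19, interest score 16 + 11 = 27.
Robotics + Crypto: credit hours 4 + 7 = 11 ≤ 19, interest score 6 + 16 = 22.
Robotics + Crypto + Databases: credit hours 4 + 7 + 4 = 15 ≤ 19, interest score 6 + 16 + 11 = 33.
Best is Robotics, Crypto, and Databases with total interest score 33.

33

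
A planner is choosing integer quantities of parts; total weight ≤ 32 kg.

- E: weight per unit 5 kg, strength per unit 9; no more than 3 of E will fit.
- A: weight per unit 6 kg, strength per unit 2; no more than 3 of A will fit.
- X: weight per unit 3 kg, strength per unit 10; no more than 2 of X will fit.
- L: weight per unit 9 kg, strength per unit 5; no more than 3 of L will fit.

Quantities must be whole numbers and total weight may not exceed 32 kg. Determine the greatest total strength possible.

52

Take 3×E, 2×X, and 1×L: weight 30 ≤ 32, strength 3·9 + 2·10 + 1·5 = 52.
X has the best ratio (10/3) and is taken to its limit of 2; remaining capacity is filled optimally with the others.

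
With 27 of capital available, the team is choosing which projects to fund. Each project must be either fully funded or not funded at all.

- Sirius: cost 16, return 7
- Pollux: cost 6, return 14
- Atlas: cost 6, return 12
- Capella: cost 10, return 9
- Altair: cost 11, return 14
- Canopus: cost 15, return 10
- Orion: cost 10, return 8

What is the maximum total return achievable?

40

Allowing fractional choices, the relaxed optimum would be about 43.6, but projects are indivisible.
Pollux + Atlas + Canopus: cost 6 + 6 + 15 = 27 ≤ 27, return 14 + 12 + 10 = 36.
Pollux + Capella + Altair: cost 6 + 10 + 11 = 27 ≤ 27, return 14 + 9 + 14 = 37.
Pollux + Atlas + Altair: cost 6 + 6 + 11 = 23 ≤ 27, return 14 + 12 + 14 = 40.
Best is Pollux, Atlas, and Altair with total return 40.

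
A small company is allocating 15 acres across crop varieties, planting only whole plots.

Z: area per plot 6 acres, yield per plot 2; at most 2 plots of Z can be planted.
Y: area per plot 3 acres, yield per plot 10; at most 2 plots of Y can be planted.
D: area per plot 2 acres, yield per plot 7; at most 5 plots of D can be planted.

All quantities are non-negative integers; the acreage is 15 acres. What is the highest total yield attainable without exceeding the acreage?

48

1×Y and 5×D: area 13 ≤ 15, yield 1·10 + 5·7 = 45.
2×Y and 4×D: area 14 ≤ 15, yield 2·10 + 4·7 = 48.
Best is 48.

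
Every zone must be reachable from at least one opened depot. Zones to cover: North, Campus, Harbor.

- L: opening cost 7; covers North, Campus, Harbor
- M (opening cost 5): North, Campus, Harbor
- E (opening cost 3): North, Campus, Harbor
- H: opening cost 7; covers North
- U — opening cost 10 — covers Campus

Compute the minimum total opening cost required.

3

This is a weighted set-cover instance.
E alone covers North, Campus, Harbor — every zone.
Total opening cost: 3.
No cover costs less than 3.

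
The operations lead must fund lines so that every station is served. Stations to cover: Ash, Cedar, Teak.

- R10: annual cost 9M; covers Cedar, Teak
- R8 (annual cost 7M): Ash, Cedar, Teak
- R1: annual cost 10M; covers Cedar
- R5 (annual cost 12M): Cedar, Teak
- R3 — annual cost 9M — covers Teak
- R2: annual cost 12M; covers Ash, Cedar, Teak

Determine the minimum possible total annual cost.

R8 alone covers Ash, Cedar, Teak — every station.
Total annual cost: 7.
No cover costs less than 7.

7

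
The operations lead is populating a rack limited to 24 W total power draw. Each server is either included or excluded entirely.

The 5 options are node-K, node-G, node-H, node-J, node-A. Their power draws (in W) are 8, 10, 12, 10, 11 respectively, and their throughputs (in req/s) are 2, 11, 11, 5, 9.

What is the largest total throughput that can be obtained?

22

Take node-G and node-H: power draw 10 + 12 = 22 ≤ 24, throughput 11 + 11 = 22.
No other feasible combination does better.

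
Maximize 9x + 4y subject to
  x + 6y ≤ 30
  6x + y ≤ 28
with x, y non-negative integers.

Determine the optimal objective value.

52

(x,y)=(4,4): 1·4+6·4=28≤30, 6·4+1·4=28≤28, objective 52.
(x,y)=(4,3): 1·4+6·3=22≤30, 6·4+1·3=27≤28, objective 48.
No feasible integer point exceeds 52.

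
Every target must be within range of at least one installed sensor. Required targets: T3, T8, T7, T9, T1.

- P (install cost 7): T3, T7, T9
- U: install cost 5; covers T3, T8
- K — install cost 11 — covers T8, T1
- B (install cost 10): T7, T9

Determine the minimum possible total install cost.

The greedy cost-per-new-target heuristic would pick P, U, and K for 23, but a cheaper cover exists.
Choose P and K: together they cover T3, T8, T7, T9, T1 — every target.
Total install cost: 7 + 11 = 18.
No cover costs less than 18.

18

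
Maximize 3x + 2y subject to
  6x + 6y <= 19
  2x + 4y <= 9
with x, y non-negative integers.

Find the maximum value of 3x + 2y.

The continuous relaxation peaks at (3.17, 0) with value 9.50; rounding to a feasible lattice point costs some objective.
(x,y)=(3,0): 6·3+6·0=18≤19, 2·3+4·0=6≤9, objective 9.
(x,y)=(2,1): 6·2+6·1=18≤19, 2·2+4·1=8≤9, objective 8.
No feasible integer point exceeds 9.

9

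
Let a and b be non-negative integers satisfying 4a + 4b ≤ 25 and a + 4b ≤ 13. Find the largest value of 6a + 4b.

36

(a,b)=(6,0): 4·6+4·0=24≤25, 1·6+4·0=6≤13, objective 36.
(a,b)=(5,1): 4·5+4·1=24≤25, 1·5+4·1=9≤13, objective 34.
(a,b)=(5,0): 4·5+4·0=20≤25, 1·5+4·0=5≤13, objective 30.
No feasible integer point exceeds 36.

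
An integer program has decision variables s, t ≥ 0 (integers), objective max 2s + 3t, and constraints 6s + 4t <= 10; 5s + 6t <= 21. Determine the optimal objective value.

6

Relaxing integrality, the LP optimum is 7.50 at (s,t) = (0, 2.5), which is not an integer point.
(s,t)=(0,2): 6·0+4·2=8≤10, 5·0+6·2=12≤21, objective 6.
(s,t)=(1,1): 6·1+4·1=10≤10, 5·1+6·1=11≤21, objective 5.
(s,t)=(0,1): 6·0+4·1=4≤10, 5·0+6·1=6≤21, objective 3.
The best lattice point is (0,2), giving 6.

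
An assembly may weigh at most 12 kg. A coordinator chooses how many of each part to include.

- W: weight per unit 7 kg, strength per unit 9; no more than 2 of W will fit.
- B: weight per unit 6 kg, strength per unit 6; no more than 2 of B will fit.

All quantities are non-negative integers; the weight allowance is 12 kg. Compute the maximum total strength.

This is a bounded integer knapsack.
2×B: weight 12 ≤ 12, strength 2·6 = 12.
1×W: weight 7 ≤ 12, strength 1·9 = 9.
Best is 12.

12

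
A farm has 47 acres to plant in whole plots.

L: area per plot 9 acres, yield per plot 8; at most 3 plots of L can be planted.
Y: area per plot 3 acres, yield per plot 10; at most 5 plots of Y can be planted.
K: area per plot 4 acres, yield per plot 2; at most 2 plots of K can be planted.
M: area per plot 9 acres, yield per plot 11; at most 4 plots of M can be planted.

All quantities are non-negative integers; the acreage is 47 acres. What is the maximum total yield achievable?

85

Take 5×Y, 1×K, and 3×M: area 46 ≤ 47, yield 5·10 + 1·2 + 3·11 = 85.
Y has the best ratio (10/3) and is taken to its limit of 5; remaining capacity is filled optimally with the others.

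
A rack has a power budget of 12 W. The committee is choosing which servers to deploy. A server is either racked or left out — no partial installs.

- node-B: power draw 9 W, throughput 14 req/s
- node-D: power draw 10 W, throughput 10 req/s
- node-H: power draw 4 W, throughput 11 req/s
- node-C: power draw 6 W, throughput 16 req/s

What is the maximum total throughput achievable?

This is an integer program with binary decision variables.
Take node-H and node-C: power draw 4 + 6 = 10 ≤ 12, throughput 11 + 16 = 27.
No other feasible combination does better.

27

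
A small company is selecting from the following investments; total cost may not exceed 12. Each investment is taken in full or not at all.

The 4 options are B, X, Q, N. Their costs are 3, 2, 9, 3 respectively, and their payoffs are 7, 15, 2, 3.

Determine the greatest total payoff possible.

This is an integer program with binary decision variables.
Take B, X, and N: cost 3 + 2 + 3 = 8 ≤ 12, payoff 7 + 15 + 3 = 25.
No other feasible combination does better.

25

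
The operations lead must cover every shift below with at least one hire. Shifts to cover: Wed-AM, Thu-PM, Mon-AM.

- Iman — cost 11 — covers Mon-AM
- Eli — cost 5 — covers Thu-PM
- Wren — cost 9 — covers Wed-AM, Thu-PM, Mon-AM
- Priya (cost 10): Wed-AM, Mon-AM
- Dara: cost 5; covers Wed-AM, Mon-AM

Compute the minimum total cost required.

9

Wren alone covers Wed-AM, Thu-PM, Mon-AM — every shift.
Total cost: 9.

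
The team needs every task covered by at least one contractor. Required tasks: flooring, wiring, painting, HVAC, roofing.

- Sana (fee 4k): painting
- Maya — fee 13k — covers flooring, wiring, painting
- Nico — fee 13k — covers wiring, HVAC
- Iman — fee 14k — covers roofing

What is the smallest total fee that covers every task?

The greedy cost-per-new-task heuristic would pick Sana, Maya, Nico, and Iman for 44, but a cheaper cover exists.
Choose Maya, Nico, and Iman: together they cover flooring, wiring, painting, HVAC, roofing — every task.
Total fee: 13 + 13 + 14 = 40.
No cover costs less than 40.

40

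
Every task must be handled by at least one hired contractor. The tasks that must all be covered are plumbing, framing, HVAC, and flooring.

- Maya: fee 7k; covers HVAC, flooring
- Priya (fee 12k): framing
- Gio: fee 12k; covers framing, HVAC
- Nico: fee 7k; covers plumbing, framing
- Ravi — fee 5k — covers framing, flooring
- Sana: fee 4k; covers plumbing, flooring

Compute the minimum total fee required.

This is an integer covering problem.
The greedy cost-per-new-task heuristic would pick Sana, Ravi, and Maya for 16, but a cheaper cover exists.
Choose Maya and Nico: together they cover plumbing, framing, HVAC, flooring — every task.
Total fee: 7 + 7 = 14.
No cover costs less than 14.

14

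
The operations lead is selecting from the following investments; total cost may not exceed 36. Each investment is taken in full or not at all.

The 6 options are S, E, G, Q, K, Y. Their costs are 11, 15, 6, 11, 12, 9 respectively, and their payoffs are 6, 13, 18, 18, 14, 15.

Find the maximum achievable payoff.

51

Allowing fractional choices, the relaxed optimum would be about 62.7, but investments are indivisible.
E + G + Q: cost 15 + 6 + 11 = 32 ≤ 36, payoff 13 + 18 + 18 = 49.
G + Q + Y: cost 6 + 11 + 9 = 26 ≤ 36, payoff 18 + 18 + 15 = 51.
G + Q + K: cost 6 + 11 + 12 = 29 ≤ 36, payoff 18 + 18 + 14 = 50.
Best is G, Q, and Y with total payoff 51.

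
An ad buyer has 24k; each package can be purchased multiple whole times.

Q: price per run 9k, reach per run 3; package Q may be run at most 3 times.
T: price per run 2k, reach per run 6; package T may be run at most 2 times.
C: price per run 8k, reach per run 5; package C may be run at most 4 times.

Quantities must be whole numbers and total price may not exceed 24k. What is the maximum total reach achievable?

T has the best ratio (6/2); taking only T gives at most 2×6 = 12 (stopped by the supply cap of 2).
Mixing does better — 2×T and 2×C: price 20 ≤ 24, reach 2·6 + 2·5 = 22.

22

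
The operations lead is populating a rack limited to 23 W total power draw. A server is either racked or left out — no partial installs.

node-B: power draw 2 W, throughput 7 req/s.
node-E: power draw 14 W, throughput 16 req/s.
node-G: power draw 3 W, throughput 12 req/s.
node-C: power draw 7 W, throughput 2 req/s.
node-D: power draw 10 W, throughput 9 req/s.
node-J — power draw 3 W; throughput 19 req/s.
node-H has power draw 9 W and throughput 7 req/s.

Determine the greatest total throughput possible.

54

Allowing fractional choices, the relaxed optimum would be about 54.9, but servers are indivisible.
node-E + node-G + node-J: power draw 14 + 3 + 3 = 20 ≤ 23, throughput 16 + 12 + 19 = 47.
node-B + node-G + node-D + node-J: power draw 2 + 3 + 10 + 3 = 18 ≤ 23, throughput 7 + 12 + 9 + 19 = 47.
node-B + node-E + node-G + node-J: power draw 2 + 14 + 3 + 3 = 22 ≤ 23, throughput 7 + 16 + 12 + 19 = 54.
Best is node-B, node-E, node-G, and node-J with total throughput 54.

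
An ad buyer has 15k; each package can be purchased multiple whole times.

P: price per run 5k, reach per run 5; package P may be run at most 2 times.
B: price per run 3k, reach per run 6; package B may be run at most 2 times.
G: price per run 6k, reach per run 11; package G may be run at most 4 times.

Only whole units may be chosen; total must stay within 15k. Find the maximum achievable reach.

1×B and 2×G: price 15 ≤ 15, reach 1·6 + 2·11 = 28.
2×B and 1×G: price 12 ≤ 15, reach 2·6 + 1·11 = 23.
Best is 28.

28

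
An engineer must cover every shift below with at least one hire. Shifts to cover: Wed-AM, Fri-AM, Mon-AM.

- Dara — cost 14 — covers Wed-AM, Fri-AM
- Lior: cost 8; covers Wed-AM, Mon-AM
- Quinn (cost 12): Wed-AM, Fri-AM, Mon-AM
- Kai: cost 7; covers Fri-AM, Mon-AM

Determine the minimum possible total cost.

12

The greedy cost-per-new-shift heuristic would pick Kai and Lior for 15, but a cheaper cover exists.
Quinn alone covers Wed-AM, Fri-AM, Mon-AM — every shift.
Total cost: 12.
No cover costs less than 12.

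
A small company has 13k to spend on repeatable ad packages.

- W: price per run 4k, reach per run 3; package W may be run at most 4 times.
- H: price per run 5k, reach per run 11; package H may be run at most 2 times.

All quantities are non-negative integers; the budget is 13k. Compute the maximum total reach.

Take 2×H: price 10 ≤ 13, reach 2·11 = 22.
H has the best ratio (11/5) and is taken to its limit of 2; remaining capacity is filled optimally with the others.

22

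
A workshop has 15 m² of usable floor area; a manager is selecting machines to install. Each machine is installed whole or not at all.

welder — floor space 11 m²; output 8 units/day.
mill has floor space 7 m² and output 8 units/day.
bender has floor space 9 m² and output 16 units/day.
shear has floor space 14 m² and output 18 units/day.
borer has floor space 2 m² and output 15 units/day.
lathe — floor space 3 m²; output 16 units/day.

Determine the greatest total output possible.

This is an integer program with binary decision variables.
bender + borer + lathe: floor space 9 + 2 + 3 = 14 ≤ 15, output 16 + 15 + 16 = 47.
mill + borer + lathe: floor space 7 + 2 + 3 = 12 ≤ 15, output 8 + 15 + 16 = 39.
Best is bender, borer, and lathe with total output 47.

47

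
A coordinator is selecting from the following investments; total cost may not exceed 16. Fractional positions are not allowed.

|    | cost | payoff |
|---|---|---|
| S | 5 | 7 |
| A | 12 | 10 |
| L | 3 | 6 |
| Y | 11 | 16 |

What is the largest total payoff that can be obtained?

Treat it as a binary knapsack problem.
Take S and Y: cost 5 + 11 = 16 ≤ 16, payoff 7 + 16 = 23.
No other feasible combination does better.

23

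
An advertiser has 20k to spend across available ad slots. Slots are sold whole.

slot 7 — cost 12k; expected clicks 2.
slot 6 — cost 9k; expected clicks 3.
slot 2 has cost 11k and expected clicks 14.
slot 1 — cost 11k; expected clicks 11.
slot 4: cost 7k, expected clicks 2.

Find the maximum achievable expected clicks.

Allowing fractional choices, the relaxed optimum would be about 23.0, but ad slots are indivisible.
slot 2 + slot 4: cost 11 + 7 = 18 ≤ 20, expected clicks 14 + 2 = 16.
slot 6 + slot 2: cost 9 + 11 = 20 ≤ 20, expected clicks 3 + 14 = 17.
Best is slot 6 and slot 2 with total expected clicks 17.

17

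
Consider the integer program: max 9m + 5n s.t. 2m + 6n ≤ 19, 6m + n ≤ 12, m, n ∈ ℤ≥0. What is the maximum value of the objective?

19

(m,n)=(1,2): 2·1+6·2=14≤19, 6·1+1·2=8≤12, objective 19.
(m,n)=(0,3): 2·0+6·3=18≤19, 6·0+1·3=3≤12, objective 15.
(m,n)=(1,1): 2·1+6·1=8≤19, 6·1+1·1=7≤12, objective 14.
(m,n)=(0,2): 2·0+6·2=12≤19, 6·0+1·2=2≤12, objective 10.
The best lattice point is (1,2), giving 19.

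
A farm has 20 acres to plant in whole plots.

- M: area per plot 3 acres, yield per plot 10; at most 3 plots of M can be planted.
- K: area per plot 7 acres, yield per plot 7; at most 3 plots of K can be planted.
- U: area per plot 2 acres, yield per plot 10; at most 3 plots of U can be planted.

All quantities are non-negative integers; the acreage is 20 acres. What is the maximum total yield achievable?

60

2×M, 1×K, and 3×U: area 19 ≤ 20, yield 2·10 + 1·7 + 3·10 = 57.
3×M and 3×U: area 15 ≤ 20, yield 3·10 + 3·10 = 60.
Best is 60.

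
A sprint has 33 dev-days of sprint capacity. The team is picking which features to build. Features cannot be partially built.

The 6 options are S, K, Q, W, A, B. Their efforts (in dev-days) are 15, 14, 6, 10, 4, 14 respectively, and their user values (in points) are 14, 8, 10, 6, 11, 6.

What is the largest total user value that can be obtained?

35

S + W + A: effort 15 + 10 + 4 = 29 ≤ 33, user value 14 + 6 + 11 = 31.
S + Q + A: effort 15 + 6 + 4 = 25 ≤ 33, user value 14 + 10 + 11 = 35.
S + K + A: effort 15 + 14 + 4 = 33 ≤ 33, user value 14 + 8 + 11 = 33.
Best is S, Q, and A with total user value 35.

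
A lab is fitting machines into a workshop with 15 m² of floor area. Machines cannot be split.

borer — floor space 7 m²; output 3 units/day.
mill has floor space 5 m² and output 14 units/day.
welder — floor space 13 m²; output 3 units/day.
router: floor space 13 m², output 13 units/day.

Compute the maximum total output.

17

Take borer and mill: floor space 7 + 5 = 12 ≤ 15, output 3 + 14 = 17.
No other feasible combination does better.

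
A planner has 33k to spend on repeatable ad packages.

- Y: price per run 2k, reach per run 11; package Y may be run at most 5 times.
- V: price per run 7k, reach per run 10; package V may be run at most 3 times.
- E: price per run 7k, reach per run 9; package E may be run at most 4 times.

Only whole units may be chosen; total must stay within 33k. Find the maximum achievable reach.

This is a bounded integer knapsack.
5×Y, 2×V, and 1×E: price 31 ≤ 33, reach 5·11 + 2·10 + 1·9 = 84.
5×Y and 3×V: price 31 ≤ 33, reach 5·11 + 3·10 = 85.
Best is 85.

85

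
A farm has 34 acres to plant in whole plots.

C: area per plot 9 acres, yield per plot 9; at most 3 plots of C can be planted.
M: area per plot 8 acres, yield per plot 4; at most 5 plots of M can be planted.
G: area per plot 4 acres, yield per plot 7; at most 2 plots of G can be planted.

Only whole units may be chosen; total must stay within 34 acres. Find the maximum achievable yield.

G has the best ratio (7/4); taking only G gives at most 2×7 = 14 (stopped by the supply cap of 2).
Mixing does better — 2×C, 1×M, and 2×G: area 34 ≤ 34, yield 2·9 + 1·4 + 2·7 = 36.

36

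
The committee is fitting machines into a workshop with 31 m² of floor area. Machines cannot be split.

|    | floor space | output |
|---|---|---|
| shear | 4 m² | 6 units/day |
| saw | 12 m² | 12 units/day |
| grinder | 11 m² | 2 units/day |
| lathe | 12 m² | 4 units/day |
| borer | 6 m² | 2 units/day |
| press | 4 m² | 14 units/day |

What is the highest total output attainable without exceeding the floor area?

34

Take shear, saw, borer, and press: floor space 4 + 12 + 6 + 4 = 26 ≤ 31, output 6 + 12 + 2 + 14 = 34.
No feasible combination exceeds this.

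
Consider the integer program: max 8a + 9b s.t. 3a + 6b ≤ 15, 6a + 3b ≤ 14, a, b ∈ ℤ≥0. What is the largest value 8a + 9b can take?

26

(a,b)=(1,2): 3·1+6·2=15≤15, 6·1+3·2=12≤14, objective 26.
(a,b)=(0,2): 3·0+6·2=12≤15, 6·0+3·2=6≤14, objective 18.
(a,b)=(1,1): 3·1+6·1=9≤15, 6·1+3·1=9≤14, objective 17.
(a,b)=(2,0): 3·2+6·0=6≤15, 6·2+3·0=12≤14, objective 16.
Maximum is 26 at (a,b)=(1,2).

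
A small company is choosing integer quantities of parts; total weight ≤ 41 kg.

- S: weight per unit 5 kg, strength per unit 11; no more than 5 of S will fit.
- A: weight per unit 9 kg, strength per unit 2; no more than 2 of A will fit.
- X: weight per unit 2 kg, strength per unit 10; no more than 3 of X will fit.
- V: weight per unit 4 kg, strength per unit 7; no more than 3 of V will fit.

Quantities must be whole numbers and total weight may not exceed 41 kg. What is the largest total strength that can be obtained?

5×S, 3×X, and 2×V: weight 39 ≤ 41, strength 5·11 + 3·10 + 2·7 = 99.
5×S, 2×X, and 3×V: weight 41 ≤ 41, strength 5·11 + 2·10 + 3·7 = 96.
Best is 99.

99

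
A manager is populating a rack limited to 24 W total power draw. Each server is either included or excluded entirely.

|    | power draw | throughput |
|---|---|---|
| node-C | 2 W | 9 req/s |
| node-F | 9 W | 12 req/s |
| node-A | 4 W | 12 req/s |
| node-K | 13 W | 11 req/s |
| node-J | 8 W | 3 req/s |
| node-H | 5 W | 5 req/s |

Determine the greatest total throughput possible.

node-C + node-F + node-A + node-H: power draw 2 + 9 + 4 + 5 = 20 ≤ 24, throughput 9 + 12 + 12 + 5 = 38.
node-C + node-A + node-K + node-H: power draw 2 + 4 + 13 + 5 = 24 ≤ 24, throughput 9 + 12 + 11 + 5 = 37.
node-C + node-F + node-A + node-J: power draw 2 + 9 + 4 + 8 = 23 ≤ 24, throughput 9 + 12 + 12 + 3 = 36.
Best is node-C, node-F, node-A, and node-H with total throughput 38.

38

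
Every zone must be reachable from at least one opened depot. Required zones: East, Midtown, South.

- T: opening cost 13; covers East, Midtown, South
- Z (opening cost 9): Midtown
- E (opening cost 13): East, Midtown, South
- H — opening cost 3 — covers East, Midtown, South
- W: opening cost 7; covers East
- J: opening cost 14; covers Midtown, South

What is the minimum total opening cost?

H alone covers East, Midtown, South — every zone.
Total opening cost: 3.
No cover costs less than 3.

3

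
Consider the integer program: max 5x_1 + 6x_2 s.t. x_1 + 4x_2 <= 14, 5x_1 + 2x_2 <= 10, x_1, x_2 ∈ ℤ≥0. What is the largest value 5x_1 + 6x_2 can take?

18

The continuous relaxation peaks at (0.667, 3.33) with value 23.33; rounding to a feasible lattice point costs some objective.
(x_1,x_2)=(0,3): 1·0+4·3=12≤14, 5·0+2·3=6≤10, objective 18.
(x_1,x_2)=(1,2): 1·1+4·2=9≤14, 5·1+2·2=9≤10, objective 17.
(x_1,x_2)=(0,2): 1·0+4·2=8≤14, 5·0+2·2=4≤10, objective 12.
The best lattice point is (0,3), giving 18.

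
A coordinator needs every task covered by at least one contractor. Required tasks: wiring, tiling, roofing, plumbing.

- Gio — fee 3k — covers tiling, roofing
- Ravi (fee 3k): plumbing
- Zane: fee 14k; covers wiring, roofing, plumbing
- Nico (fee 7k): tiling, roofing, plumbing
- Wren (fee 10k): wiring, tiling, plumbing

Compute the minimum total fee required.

13

The greedy cost-per-new-task heuristic would pick Gio, Ravi, and Wren for 16, but a cheaper cover exists.
Choose Gio and Wren: together they cover wiring, tiling, roofing, plumbing — every task.
Total fee: 3 + 10 = 13.
No cover costs less than 13.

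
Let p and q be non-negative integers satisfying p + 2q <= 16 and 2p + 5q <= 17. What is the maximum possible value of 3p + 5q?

Relaxing integrality, the LP optimum is 25.50 at (p,q) = (8.5, 0), which is not an integer point.
(p,q)=(8,0): 1·8+2·0=8≤16, 2·8+5·0=16≤17, objective 24.
(p,q)=(7,0): 1·7+2·0=7≤16, 2·7+5·0=14≤17, objective 21.
The best lattice point is (8,0), giving 24.

24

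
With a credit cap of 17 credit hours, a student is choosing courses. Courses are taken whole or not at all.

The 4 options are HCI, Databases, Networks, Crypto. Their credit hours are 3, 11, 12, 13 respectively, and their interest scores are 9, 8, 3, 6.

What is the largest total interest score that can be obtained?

Take HCI and Databases: credit hours 3 + 11 = 14 ≤ 17, interest score 9 + 8 = 17.
No other feasible combination does better.

17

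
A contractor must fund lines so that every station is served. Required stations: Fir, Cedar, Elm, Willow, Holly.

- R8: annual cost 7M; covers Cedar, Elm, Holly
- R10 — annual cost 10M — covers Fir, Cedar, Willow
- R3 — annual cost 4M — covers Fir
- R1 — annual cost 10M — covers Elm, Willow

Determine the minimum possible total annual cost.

17

Choose R8 and R10: together they cover Fir, Cedar, Elm, Willow, Holly — every station.
Total annual cost: 7 + 10 = 17.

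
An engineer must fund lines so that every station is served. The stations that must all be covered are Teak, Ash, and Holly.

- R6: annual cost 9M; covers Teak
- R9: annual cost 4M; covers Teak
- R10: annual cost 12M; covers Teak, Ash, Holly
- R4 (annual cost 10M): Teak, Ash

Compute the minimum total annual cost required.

12

The greedy cost-per-new-station heuristic would pick R9 and R10 for 16, but a cheaper cover exists.
R10 alone covers Teak, Ash, Holly — every station.
Total annual cost: 12.
No cover costs less than 12.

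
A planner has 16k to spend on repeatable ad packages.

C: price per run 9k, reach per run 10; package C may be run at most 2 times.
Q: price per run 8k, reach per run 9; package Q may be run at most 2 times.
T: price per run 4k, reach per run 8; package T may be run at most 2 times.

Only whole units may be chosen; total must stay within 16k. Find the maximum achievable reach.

This is a bounded integer knapsack.
1×Q and 2×T: price 16 ≤ 16, reach 1·9 + 2·8 = 25.
2×Q: price 16 ≤ 16, reach 2·9 = 18.
Best is 25.

25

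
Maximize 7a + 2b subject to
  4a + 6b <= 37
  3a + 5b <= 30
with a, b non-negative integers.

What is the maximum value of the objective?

63

(a,b)=(9,0) is feasible, giving 63.
(a,b)=(8,0) is feasible, giving 56.
The best lattice point is (9,0), giving 63.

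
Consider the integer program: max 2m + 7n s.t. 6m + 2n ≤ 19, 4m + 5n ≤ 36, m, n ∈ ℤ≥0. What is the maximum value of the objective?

(m,n)=(0,7): 6·0+2·7=14≤19, 4·0+5·7=35≤36, objective 49.
(m,n)=(1,6): 6·1+2·6=18≤19, 4·1+5·6=34≤36, objective 44.
(m,n)=(0,6): 6·0+2·6=12≤19, 4·0+5·6=30≤36, objective 42.
Maximum is 49 at (m,n)=(0,7).

49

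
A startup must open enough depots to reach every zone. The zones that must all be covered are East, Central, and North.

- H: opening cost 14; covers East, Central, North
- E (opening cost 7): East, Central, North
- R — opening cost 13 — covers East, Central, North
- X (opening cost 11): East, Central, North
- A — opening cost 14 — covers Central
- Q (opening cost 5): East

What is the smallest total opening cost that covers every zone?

This is an integer covering problem.
E alone covers East, Central, North — every zone.
Total opening cost: 7.
No cover costs less than 7.

7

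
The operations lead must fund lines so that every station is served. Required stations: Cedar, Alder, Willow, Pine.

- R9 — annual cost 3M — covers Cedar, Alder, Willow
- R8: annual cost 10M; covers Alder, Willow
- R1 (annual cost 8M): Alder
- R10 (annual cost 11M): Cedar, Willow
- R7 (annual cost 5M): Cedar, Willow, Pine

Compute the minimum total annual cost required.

Choose R9 and R7: together they cover Cedar, Alder, Willow, Pine — every station.
Total annual cost: 3 + 5 = 8.
No cover costs less than 8.

8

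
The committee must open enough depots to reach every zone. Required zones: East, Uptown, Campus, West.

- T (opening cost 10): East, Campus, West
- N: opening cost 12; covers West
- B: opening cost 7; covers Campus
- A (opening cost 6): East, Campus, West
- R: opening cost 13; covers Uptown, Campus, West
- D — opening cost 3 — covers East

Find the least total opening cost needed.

16

The greedy cost-per-new-zone heuristic would pick A and R for 19, but a cheaper cover exists.
Choose R and D: together they cover East, Uptown, Campus, West — every zone.
Total opening cost: 13 + 3 = 16.
No cover costs less than 16.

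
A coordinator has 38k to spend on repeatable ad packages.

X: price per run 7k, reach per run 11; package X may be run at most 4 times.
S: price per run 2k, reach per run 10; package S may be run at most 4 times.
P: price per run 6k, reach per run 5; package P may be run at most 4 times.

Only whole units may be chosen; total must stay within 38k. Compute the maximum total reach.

84

Take 4×X and 4×S: price 36 ≤ 38, reach 4·11 + 4·10 = 84.
S has the best ratio (10/2) and is taken to its limit of 4; remaining capacity is filled optimally with the others.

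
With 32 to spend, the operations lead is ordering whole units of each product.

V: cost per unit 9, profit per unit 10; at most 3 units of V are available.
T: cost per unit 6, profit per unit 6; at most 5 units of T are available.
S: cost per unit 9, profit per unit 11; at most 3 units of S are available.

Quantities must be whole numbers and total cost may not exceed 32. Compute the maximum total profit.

34

3×S: cost 27 ≤ 32, profit 3·11 = 33.
2×T and 2×S: cost 30 ≤ 32, profit 2·6 + 2·11 = 34.
Best is 34.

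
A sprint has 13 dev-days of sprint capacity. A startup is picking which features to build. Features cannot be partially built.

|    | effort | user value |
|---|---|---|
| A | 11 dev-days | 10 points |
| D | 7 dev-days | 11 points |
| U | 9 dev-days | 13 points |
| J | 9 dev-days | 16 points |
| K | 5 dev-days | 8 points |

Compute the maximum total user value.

19

Allowing fractional choices, the relaxed optimum would be about 22.4, but features are indivisible.
U: effort 9 ≤ 13, user value 13.
J: effort 9 ≤ 13, user value 16.
D + K: effort 7 + 5 = 12 ≤ 13, user value 11 + 8 = 19.
Best is D and K with total user value 19.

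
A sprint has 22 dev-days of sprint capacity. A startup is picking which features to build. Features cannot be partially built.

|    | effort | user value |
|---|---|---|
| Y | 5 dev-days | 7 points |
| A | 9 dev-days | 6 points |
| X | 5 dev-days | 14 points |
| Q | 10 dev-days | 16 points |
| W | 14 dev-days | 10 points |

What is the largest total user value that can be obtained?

37

Treat it as a binary knapsack problem.
Allowing fractional choices, the relaxed optimum would be about 38.4, but features are indivisible.
Y + X + Q: effort 5 + 5 + 10 = 20 ≤ 22, user value 7 + 14 + 16 = 37.
Y + A + X: effort 5 + 9 + 5 = 19 ≤ 22, user value 7 + 6 + 14 = 27.
X + Q: effort 5 + 10 = 15 ≤ 22, user value 14 + 16 = 30.
Best is Y, X, and Q with total user value 37.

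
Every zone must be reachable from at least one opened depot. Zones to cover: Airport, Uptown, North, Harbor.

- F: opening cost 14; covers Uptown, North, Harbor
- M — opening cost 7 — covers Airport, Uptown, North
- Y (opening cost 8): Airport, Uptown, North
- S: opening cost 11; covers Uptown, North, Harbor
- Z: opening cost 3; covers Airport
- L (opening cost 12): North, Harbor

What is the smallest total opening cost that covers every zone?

The greedy cost-per-new-zone heuristic would pick M and S for 18, but a cheaper cover exists.
Choose S and Z: together they cover Airport, Uptown, North, Harbor — every zone.
Total opening cost: 11 + 3 = 14.
No cover costs less than 14.

14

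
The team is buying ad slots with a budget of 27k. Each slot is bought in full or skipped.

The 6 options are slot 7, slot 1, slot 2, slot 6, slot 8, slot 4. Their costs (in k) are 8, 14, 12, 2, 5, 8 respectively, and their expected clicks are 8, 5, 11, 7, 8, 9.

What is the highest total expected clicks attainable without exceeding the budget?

35

slot 7 + slot 6 + slot 8 + slot 4: cost 8 + 2 + 5 + 8 = 23 ≤ 27, expected clicks 8 + 7 + 8 + 9 = 32.
slot 2 + slot 6 + slot 8 + slot 4: cost 12 + 2 + 5 + 8 = 27 ≤ 27, expected clicks 11 + 7 + 8 + 9 = 35.
slot 7 + slot 2 + slot 6 + slot 8: cost 8 + 12 + 2 + 5 = 27 ≤ 27, expected clicks 8 + 11 + 7 + 8 = 34.
Best is slot 2, slot 6, slot 8, and slot 4 with total expected clicks 35.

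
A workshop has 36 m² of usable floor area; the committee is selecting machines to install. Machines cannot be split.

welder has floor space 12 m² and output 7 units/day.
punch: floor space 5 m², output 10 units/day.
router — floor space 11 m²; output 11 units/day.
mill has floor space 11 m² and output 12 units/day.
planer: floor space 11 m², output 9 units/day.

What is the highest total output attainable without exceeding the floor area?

punch + router + mill: floor space 5 + 11 + 11 = 27 ≤ 36, output 10 + 11 + 12 = 33.
router + mill + planer: floor space 11 + 11 + 11 = 33 ≤ 36, output 11 + 12 + 9 = 32.
punch + mill + planer: floor space 5 + 11 + 11 = 27 ≤ 36, output 10 + 12 + 9 = 31.
Best is punch, router, and mill with total output 33.

33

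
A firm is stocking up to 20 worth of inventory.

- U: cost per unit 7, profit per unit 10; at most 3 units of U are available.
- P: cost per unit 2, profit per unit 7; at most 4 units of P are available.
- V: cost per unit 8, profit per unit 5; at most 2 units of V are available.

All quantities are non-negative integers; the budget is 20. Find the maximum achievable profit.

41

1×U and 4×P: cost 15 ≤ 20, profit 1·10 + 4·7 = 38.
2×U and 3×P: cost 20 ≤ 20, profit 2·10 + 3·7 = 41.
Best is 41.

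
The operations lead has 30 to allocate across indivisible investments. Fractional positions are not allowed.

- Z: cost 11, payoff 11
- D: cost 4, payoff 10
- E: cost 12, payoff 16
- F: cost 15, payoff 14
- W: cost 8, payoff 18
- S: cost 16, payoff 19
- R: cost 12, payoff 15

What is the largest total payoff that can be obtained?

47

This is an integer program with binary decision variables.
Allowing fractional choices, the relaxed optimum would be about 51.5, but investments are indivisible.
D + W + R: cost 4 + 8 + 12 = 24 ≤ 30, payoff 10 + 18 + 15 = 43.
D + E + W: cost 4 + 12 + 8 = 24 ≤ 30, payoff 10 + 16 + 18 = 44.
D + W + S: cost 4 + 8 + 16 = 28 ≤ 30, payoff 10 + 18 + 19 = 47.
Best is D, W, and S with total payoff 47.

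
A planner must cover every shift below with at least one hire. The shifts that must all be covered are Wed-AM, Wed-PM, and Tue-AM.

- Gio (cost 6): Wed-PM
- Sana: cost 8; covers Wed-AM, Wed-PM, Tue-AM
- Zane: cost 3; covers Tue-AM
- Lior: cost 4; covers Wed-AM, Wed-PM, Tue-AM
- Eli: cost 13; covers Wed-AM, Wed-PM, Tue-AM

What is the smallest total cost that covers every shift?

4

Lior alone covers Wed-AM, Wed-PM, Tue-AM — every shift.
Total cost: 4.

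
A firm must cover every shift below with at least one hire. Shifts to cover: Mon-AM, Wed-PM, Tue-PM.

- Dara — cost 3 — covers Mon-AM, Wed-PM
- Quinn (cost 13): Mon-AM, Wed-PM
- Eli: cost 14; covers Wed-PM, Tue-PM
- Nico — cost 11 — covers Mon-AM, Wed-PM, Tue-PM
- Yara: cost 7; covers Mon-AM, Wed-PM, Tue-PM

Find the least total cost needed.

7

The greedy cost-per-new-shift heuristic would pick Dara and Yara for 10, but a cheaper cover exists.
Yara alone covers Mon-AM, Wed-PM, Tue-PM — every shift.
Total cost: 7.
No cover costs less than 7.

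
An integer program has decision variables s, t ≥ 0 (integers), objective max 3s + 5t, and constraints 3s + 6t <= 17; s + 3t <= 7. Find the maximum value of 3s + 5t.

(s,t)=(5,0): 3·5+6·0=15≤17, 1·5+3·0=5≤7, objective 15.
(s,t)=(4,0): 3·4+6·0=12≤17, 1·4+3·0=4≤7, objective 12.
Maximum is 15 at (s,t)=(5,0).

15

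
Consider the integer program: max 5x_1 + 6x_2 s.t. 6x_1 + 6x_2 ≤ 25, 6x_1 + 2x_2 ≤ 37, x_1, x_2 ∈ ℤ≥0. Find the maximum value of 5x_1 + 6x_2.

24

(x_1,x_2)=(0,4): 6·0+6·4=24≤25, 6·0+2·4=8≤37, objective 24.
(x_1,x_2)=(1,3): 6·1+6·3=24≤25, 6·1+2·3=12≤37, objective 23.
The best lattice point is (0,4), giving 24.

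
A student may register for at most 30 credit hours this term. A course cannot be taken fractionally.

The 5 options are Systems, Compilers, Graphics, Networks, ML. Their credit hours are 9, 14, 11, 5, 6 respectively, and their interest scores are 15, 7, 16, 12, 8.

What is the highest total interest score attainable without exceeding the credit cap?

43

Allowing fractional choices, the relaxed optimum would be about 49.7, but courses are indivisible.
Graphics + Networks + ML: credit hours 11 + 5 + 6 = 22 ≤ 30, interest score 16 + 12 + 8 = 36.
Systems + Graphics + Networks: credit hours 9 + 11 + 5 = 25 ≤ 30, interest score 15 + 16 + 12 = 43.
Systems + Graphics + ML: credit hours 9 + 11 + 6 = 26 ≤ 30, interest score 15 + 16 + 8 = 39.
Best is Systems, Graphics, and Networks with total interest score 43.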